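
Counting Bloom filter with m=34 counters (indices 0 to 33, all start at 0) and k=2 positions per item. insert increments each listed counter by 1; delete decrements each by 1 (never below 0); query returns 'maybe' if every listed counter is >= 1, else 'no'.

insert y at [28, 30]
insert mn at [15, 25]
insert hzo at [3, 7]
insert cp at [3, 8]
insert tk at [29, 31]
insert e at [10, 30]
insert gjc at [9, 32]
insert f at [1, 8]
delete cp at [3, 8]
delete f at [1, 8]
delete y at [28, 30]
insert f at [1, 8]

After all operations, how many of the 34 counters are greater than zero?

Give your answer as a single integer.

Answer: 12

Derivation:
Step 1: insert y at [28, 30] -> counters=[0,0,0,0,0,0,0,0,0,0,0,0,0,0,0,0,0,0,0,0,0,0,0,0,0,0,0,0,1,0,1,0,0,0]
Step 2: insert mn at [15, 25] -> counters=[0,0,0,0,0,0,0,0,0,0,0,0,0,0,0,1,0,0,0,0,0,0,0,0,0,1,0,0,1,0,1,0,0,0]
Step 3: insert hzo at [3, 7] -> counters=[0,0,0,1,0,0,0,1,0,0,0,0,0,0,0,1,0,0,0,0,0,0,0,0,0,1,0,0,1,0,1,0,0,0]
Step 4: insert cp at [3, 8] -> counters=[0,0,0,2,0,0,0,1,1,0,0,0,0,0,0,1,0,0,0,0,0,0,0,0,0,1,0,0,1,0,1,0,0,0]
Step 5: insert tk at [29, 31] -> counters=[0,0,0,2,0,0,0,1,1,0,0,0,0,0,0,1,0,0,0,0,0,0,0,0,0,1,0,0,1,1,1,1,0,0]
Step 6: insert e at [10, 30] -> counters=[0,0,0,2,0,0,0,1,1,0,1,0,0,0,0,1,0,0,0,0,0,0,0,0,0,1,0,0,1,1,2,1,0,0]
Step 7: insert gjc at [9, 32] -> counters=[0,0,0,2,0,0,0,1,1,1,1,0,0,0,0,1,0,0,0,0,0,0,0,0,0,1,0,0,1,1,2,1,1,0]
Step 8: insert f at [1, 8] -> counters=[0,1,0,2,0,0,0,1,2,1,1,0,0,0,0,1,0,0,0,0,0,0,0,0,0,1,0,0,1,1,2,1,1,0]
Step 9: delete cp at [3, 8] -> counters=[0,1,0,1,0,0,0,1,1,1,1,0,0,0,0,1,0,0,0,0,0,0,0,0,0,1,0,0,1,1,2,1,1,0]
Step 10: delete f at [1, 8] -> counters=[0,0,0,1,0,0,0,1,0,1,1,0,0,0,0,1,0,0,0,0,0,0,0,0,0,1,0,0,1,1,2,1,1,0]
Step 11: delete y at [28, 30] -> counters=[0,0,0,1,0,0,0,1,0,1,1,0,0,0,0,1,0,0,0,0,0,0,0,0,0,1,0,0,0,1,1,1,1,0]
Step 12: insert f at [1, 8] -> counters=[0,1,0,1,0,0,0,1,1,1,1,0,0,0,0,1,0,0,0,0,0,0,0,0,0,1,0,0,0,1,1,1,1,0]
Final counters=[0,1,0,1,0,0,0,1,1,1,1,0,0,0,0,1,0,0,0,0,0,0,0,0,0,1,0,0,0,1,1,1,1,0] -> 12 nonzero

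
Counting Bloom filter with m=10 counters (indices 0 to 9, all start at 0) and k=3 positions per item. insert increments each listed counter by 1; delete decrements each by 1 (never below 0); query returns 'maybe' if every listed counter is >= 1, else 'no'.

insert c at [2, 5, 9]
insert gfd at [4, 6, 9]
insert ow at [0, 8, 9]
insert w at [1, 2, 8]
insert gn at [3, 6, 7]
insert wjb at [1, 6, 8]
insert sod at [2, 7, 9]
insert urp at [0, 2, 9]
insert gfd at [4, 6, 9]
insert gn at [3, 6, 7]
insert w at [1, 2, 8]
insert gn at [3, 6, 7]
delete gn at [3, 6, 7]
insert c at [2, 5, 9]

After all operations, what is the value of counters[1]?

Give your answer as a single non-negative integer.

Answer: 3

Derivation:
Step 1: insert c at [2, 5, 9] -> counters=[0,0,1,0,0,1,0,0,0,1]
Step 2: insert gfd at [4, 6, 9] -> counters=[0,0,1,0,1,1,1,0,0,2]
Step 3: insert ow at [0, 8, 9] -> counters=[1,0,1,0,1,1,1,0,1,3]
Step 4: insert w at [1, 2, 8] -> counters=[1,1,2,0,1,1,1,0,2,3]
Step 5: insert gn at [3, 6, 7] -> counters=[1,1,2,1,1,1,2,1,2,3]
Step 6: insert wjb at [1, 6, 8] -> counters=[1,2,2,1,1,1,3,1,3,3]
Step 7: insert sod at [2, 7, 9] -> counters=[1,2,3,1,1,1,3,2,3,4]
Step 8: insert urp at [0, 2, 9] -> counters=[2,2,4,1,1,1,3,2,3,5]
Step 9: insert gfd at [4, 6, 9] -> counters=[2,2,4,1,2,1,4,2,3,6]
Step 10: insert gn at [3, 6, 7] -> counters=[2,2,4,2,2,1,5,3,3,6]
Step 11: insert w at [1, 2, 8] -> counters=[2,3,5,2,2,1,5,3,4,6]
Step 12: insert gn at [3, 6, 7] -> counters=[2,3,5,3,2,1,6,4,4,6]
Step 13: delete gn at [3, 6, 7] -> counters=[2,3,5,2,2,1,5,3,4,6]
Step 14: insert c at [2, 5, 9] -> counters=[2,3,6,2,2,2,5,3,4,7]
Final counters=[2,3,6,2,2,2,5,3,4,7] -> counters[1]=3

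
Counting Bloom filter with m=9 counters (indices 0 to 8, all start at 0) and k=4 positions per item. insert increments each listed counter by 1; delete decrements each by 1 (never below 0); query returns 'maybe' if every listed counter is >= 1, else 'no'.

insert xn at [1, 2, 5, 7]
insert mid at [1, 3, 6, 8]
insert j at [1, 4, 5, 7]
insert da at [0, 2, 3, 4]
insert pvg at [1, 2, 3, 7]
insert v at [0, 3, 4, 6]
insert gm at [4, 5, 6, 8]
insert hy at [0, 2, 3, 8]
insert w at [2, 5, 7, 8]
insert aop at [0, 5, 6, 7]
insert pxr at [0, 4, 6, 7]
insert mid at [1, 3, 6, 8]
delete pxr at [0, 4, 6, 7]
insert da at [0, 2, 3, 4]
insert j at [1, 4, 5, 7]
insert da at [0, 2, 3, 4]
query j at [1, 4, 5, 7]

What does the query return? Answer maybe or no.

Answer: maybe

Derivation:
Step 1: insert xn at [1, 2, 5, 7] -> counters=[0,1,1,0,0,1,0,1,0]
Step 2: insert mid at [1, 3, 6, 8] -> counters=[0,2,1,1,0,1,1,1,1]
Step 3: insert j at [1, 4, 5, 7] -> counters=[0,3,1,1,1,2,1,2,1]
Step 4: insert da at [0, 2, 3, 4] -> counters=[1,3,2,2,2,2,1,2,1]
Step 5: insert pvg at [1, 2, 3, 7] -> counters=[1,4,3,3,2,2,1,3,1]
Step 6: insert v at [0, 3, 4, 6] -> counters=[2,4,3,4,3,2,2,3,1]
Step 7: insert gm at [4, 5, 6, 8] -> counters=[2,4,3,4,4,3,3,3,2]
Step 8: insert hy at [0, 2, 3, 8] -> counters=[3,4,4,5,4,3,3,3,3]
Step 9: insert w at [2, 5, 7, 8] -> counters=[3,4,5,5,4,4,3,4,4]
Step 10: insert aop at [0, 5, 6, 7] -> counters=[4,4,5,5,4,5,4,5,4]
Step 11: insert pxr at [0, 4, 6, 7] -> counters=[5,4,5,5,5,5,5,6,4]
Step 12: insert mid at [1, 3, 6, 8] -> counters=[5,5,5,6,5,5,6,6,5]
Step 13: delete pxr at [0, 4, 6, 7] -> counters=[4,5,5,6,4,5,5,5,5]
Step 14: insert da at [0, 2, 3, 4] -> counters=[5,5,6,7,5,5,5,5,5]
Step 15: insert j at [1, 4, 5, 7] -> counters=[5,6,6,7,6,6,5,6,5]
Step 16: insert da at [0, 2, 3, 4] -> counters=[6,6,7,8,7,6,5,6,5]
Query j: check counters[1]=6 counters[4]=7 counters[5]=6 counters[7]=6 -> maybe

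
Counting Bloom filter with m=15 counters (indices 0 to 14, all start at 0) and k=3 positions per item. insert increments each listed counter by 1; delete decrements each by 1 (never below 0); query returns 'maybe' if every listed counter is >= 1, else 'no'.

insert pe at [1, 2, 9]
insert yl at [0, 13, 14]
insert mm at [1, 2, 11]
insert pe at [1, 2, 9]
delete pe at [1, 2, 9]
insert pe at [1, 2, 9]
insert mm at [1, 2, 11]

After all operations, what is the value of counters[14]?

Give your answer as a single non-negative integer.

Step 1: insert pe at [1, 2, 9] -> counters=[0,1,1,0,0,0,0,0,0,1,0,0,0,0,0]
Step 2: insert yl at [0, 13, 14] -> counters=[1,1,1,0,0,0,0,0,0,1,0,0,0,1,1]
Step 3: insert mm at [1, 2, 11] -> counters=[1,2,2,0,0,0,0,0,0,1,0,1,0,1,1]
Step 4: insert pe at [1, 2, 9] -> counters=[1,3,3,0,0,0,0,0,0,2,0,1,0,1,1]
Step 5: delete pe at [1, 2, 9] -> counters=[1,2,2,0,0,0,0,0,0,1,0,1,0,1,1]
Step 6: insert pe at [1, 2, 9] -> counters=[1,3,3,0,0,0,0,0,0,2,0,1,0,1,1]
Step 7: insert mm at [1, 2, 11] -> counters=[1,4,4,0,0,0,0,0,0,2,0,2,0,1,1]
Final counters=[1,4,4,0,0,0,0,0,0,2,0,2,0,1,1] -> counters[14]=1

Answer: 1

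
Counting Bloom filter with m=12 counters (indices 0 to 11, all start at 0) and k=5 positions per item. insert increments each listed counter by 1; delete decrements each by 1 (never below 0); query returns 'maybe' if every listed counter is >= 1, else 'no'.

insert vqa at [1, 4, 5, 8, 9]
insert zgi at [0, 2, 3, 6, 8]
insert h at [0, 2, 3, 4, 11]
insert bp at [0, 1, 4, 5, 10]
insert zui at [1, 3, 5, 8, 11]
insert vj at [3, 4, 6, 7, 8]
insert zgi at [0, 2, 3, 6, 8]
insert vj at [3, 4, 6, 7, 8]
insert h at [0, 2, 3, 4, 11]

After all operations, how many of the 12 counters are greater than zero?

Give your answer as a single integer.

Answer: 12

Derivation:
Step 1: insert vqa at [1, 4, 5, 8, 9] -> counters=[0,1,0,0,1,1,0,0,1,1,0,0]
Step 2: insert zgi at [0, 2, 3, 6, 8] -> counters=[1,1,1,1,1,1,1,0,2,1,0,0]
Step 3: insert h at [0, 2, 3, 4, 11] -> counters=[2,1,2,2,2,1,1,0,2,1,0,1]
Step 4: insert bp at [0, 1, 4, 5, 10] -> counters=[3,2,2,2,3,2,1,0,2,1,1,1]
Step 5: insert zui at [1, 3, 5, 8, 11] -> counters=[3,3,2,3,3,3,1,0,3,1,1,2]
Step 6: insert vj at [3, 4, 6, 7, 8] -> counters=[3,3,2,4,4,3,2,1,4,1,1,2]
Step 7: insert zgi at [0, 2, 3, 6, 8] -> counters=[4,3,3,5,4,3,3,1,5,1,1,2]
Step 8: insert vj at [3, 4, 6, 7, 8] -> counters=[4,3,3,6,5,3,4,2,6,1,1,2]
Step 9: insert h at [0, 2, 3, 4, 11] -> counters=[5,3,4,7,6,3,4,2,6,1,1,3]
Final counters=[5,3,4,7,6,3,4,2,6,1,1,3] -> 12 nonzero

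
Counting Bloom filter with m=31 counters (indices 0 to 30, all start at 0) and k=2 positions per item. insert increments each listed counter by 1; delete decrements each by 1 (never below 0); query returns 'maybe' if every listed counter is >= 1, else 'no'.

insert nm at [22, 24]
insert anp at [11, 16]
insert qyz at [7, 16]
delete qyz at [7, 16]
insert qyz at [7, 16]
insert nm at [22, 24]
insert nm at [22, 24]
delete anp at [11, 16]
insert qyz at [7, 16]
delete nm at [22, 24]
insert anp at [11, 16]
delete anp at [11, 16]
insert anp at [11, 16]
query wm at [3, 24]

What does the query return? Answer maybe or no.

Answer: no

Derivation:
Step 1: insert nm at [22, 24] -> counters=[0,0,0,0,0,0,0,0,0,0,0,0,0,0,0,0,0,0,0,0,0,0,1,0,1,0,0,0,0,0,0]
Step 2: insert anp at [11, 16] -> counters=[0,0,0,0,0,0,0,0,0,0,0,1,0,0,0,0,1,0,0,0,0,0,1,0,1,0,0,0,0,0,0]
Step 3: insert qyz at [7, 16] -> counters=[0,0,0,0,0,0,0,1,0,0,0,1,0,0,0,0,2,0,0,0,0,0,1,0,1,0,0,0,0,0,0]
Step 4: delete qyz at [7, 16] -> counters=[0,0,0,0,0,0,0,0,0,0,0,1,0,0,0,0,1,0,0,0,0,0,1,0,1,0,0,0,0,0,0]
Step 5: insert qyz at [7, 16] -> counters=[0,0,0,0,0,0,0,1,0,0,0,1,0,0,0,0,2,0,0,0,0,0,1,0,1,0,0,0,0,0,0]
Step 6: insert nm at [22, 24] -> counters=[0,0,0,0,0,0,0,1,0,0,0,1,0,0,0,0,2,0,0,0,0,0,2,0,2,0,0,0,0,0,0]
Step 7: insert nm at [22, 24] -> counters=[0,0,0,0,0,0,0,1,0,0,0,1,0,0,0,0,2,0,0,0,0,0,3,0,3,0,0,0,0,0,0]
Step 8: delete anp at [11, 16] -> counters=[0,0,0,0,0,0,0,1,0,0,0,0,0,0,0,0,1,0,0,0,0,0,3,0,3,0,0,0,0,0,0]
Step 9: insert qyz at [7, 16] -> counters=[0,0,0,0,0,0,0,2,0,0,0,0,0,0,0,0,2,0,0,0,0,0,3,0,3,0,0,0,0,0,0]
Step 10: delete nm at [22, 24] -> counters=[0,0,0,0,0,0,0,2,0,0,0,0,0,0,0,0,2,0,0,0,0,0,2,0,2,0,0,0,0,0,0]
Step 11: insert anp at [11, 16] -> counters=[0,0,0,0,0,0,0,2,0,0,0,1,0,0,0,0,3,0,0,0,0,0,2,0,2,0,0,0,0,0,0]
Step 12: delete anp at [11, 16] -> counters=[0,0,0,0,0,0,0,2,0,0,0,0,0,0,0,0,2,0,0,0,0,0,2,0,2,0,0,0,0,0,0]
Step 13: insert anp at [11, 16] -> counters=[0,0,0,0,0,0,0,2,0,0,0,1,0,0,0,0,3,0,0,0,0,0,2,0,2,0,0,0,0,0,0]
Query wm: check counters[3]=0 counters[24]=2 -> no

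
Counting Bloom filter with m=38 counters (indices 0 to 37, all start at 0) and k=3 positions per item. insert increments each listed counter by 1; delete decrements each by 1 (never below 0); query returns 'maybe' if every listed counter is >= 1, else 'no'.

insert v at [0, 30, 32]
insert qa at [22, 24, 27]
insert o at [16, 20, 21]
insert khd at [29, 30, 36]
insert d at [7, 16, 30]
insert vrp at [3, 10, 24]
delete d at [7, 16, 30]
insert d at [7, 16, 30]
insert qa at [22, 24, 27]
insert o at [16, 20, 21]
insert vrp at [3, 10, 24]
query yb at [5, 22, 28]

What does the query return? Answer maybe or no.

Answer: no

Derivation:
Step 1: insert v at [0, 30, 32] -> counters=[1,0,0,0,0,0,0,0,0,0,0,0,0,0,0,0,0,0,0,0,0,0,0,0,0,0,0,0,0,0,1,0,1,0,0,0,0,0]
Step 2: insert qa at [22, 24, 27] -> counters=[1,0,0,0,0,0,0,0,0,0,0,0,0,0,0,0,0,0,0,0,0,0,1,0,1,0,0,1,0,0,1,0,1,0,0,0,0,0]
Step 3: insert o at [16, 20, 21] -> counters=[1,0,0,0,0,0,0,0,0,0,0,0,0,0,0,0,1,0,0,0,1,1,1,0,1,0,0,1,0,0,1,0,1,0,0,0,0,0]
Step 4: insert khd at [29, 30, 36] -> counters=[1,0,0,0,0,0,0,0,0,0,0,0,0,0,0,0,1,0,0,0,1,1,1,0,1,0,0,1,0,1,2,0,1,0,0,0,1,0]
Step 5: insert d at [7, 16, 30] -> counters=[1,0,0,0,0,0,0,1,0,0,0,0,0,0,0,0,2,0,0,0,1,1,1,0,1,0,0,1,0,1,3,0,1,0,0,0,1,0]
Step 6: insert vrp at [3, 10, 24] -> counters=[1,0,0,1,0,0,0,1,0,0,1,0,0,0,0,0,2,0,0,0,1,1,1,0,2,0,0,1,0,1,3,0,1,0,0,0,1,0]
Step 7: delete d at [7, 16, 30] -> counters=[1,0,0,1,0,0,0,0,0,0,1,0,0,0,0,0,1,0,0,0,1,1,1,0,2,0,0,1,0,1,2,0,1,0,0,0,1,0]
Step 8: insert d at [7, 16, 30] -> counters=[1,0,0,1,0,0,0,1,0,0,1,0,0,0,0,0,2,0,0,0,1,1,1,0,2,0,0,1,0,1,3,0,1,0,0,0,1,0]
Step 9: insert qa at [22, 24, 27] -> counters=[1,0,0,1,0,0,0,1,0,0,1,0,0,0,0,0,2,0,0,0,1,1,2,0,3,0,0,2,0,1,3,0,1,0,0,0,1,0]
Step 10: insert o at [16, 20, 21] -> counters=[1,0,0,1,0,0,0,1,0,0,1,0,0,0,0,0,3,0,0,0,2,2,2,0,3,0,0,2,0,1,3,0,1,0,0,0,1,0]
Step 11: insert vrp at [3, 10, 24] -> counters=[1,0,0,2,0,0,0,1,0,0,2,0,0,0,0,0,3,0,0,0,2,2,2,0,4,0,0,2,0,1,3,0,1,0,0,0,1,0]
Query yb: check counters[5]=0 counters[22]=2 counters[28]=0 -> no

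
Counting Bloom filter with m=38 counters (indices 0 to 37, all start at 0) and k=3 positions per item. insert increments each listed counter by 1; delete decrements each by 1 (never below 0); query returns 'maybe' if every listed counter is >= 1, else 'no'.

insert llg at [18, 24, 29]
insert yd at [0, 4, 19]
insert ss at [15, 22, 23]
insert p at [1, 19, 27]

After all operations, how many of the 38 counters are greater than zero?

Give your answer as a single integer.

Step 1: insert llg at [18, 24, 29] -> counters=[0,0,0,0,0,0,0,0,0,0,0,0,0,0,0,0,0,0,1,0,0,0,0,0,1,0,0,0,0,1,0,0,0,0,0,0,0,0]
Step 2: insert yd at [0, 4, 19] -> counters=[1,0,0,0,1,0,0,0,0,0,0,0,0,0,0,0,0,0,1,1,0,0,0,0,1,0,0,0,0,1,0,0,0,0,0,0,0,0]
Step 3: insert ss at [15, 22, 23] -> counters=[1,0,0,0,1,0,0,0,0,0,0,0,0,0,0,1,0,0,1,1,0,0,1,1,1,0,0,0,0,1,0,0,0,0,0,0,0,0]
Step 4: insert p at [1, 19, 27] -> counters=[1,1,0,0,1,0,0,0,0,0,0,0,0,0,0,1,0,0,1,2,0,0,1,1,1,0,0,1,0,1,0,0,0,0,0,0,0,0]
Final counters=[1,1,0,0,1,0,0,0,0,0,0,0,0,0,0,1,0,0,1,2,0,0,1,1,1,0,0,1,0,1,0,0,0,0,0,0,0,0] -> 11 nonzero

Answer: 11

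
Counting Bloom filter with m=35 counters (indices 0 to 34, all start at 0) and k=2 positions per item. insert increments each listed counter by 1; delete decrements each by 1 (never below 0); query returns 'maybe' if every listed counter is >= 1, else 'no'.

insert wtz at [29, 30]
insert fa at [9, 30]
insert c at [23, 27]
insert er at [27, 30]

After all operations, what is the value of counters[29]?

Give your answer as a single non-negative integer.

Step 1: insert wtz at [29, 30] -> counters=[0,0,0,0,0,0,0,0,0,0,0,0,0,0,0,0,0,0,0,0,0,0,0,0,0,0,0,0,0,1,1,0,0,0,0]
Step 2: insert fa at [9, 30] -> counters=[0,0,0,0,0,0,0,0,0,1,0,0,0,0,0,0,0,0,0,0,0,0,0,0,0,0,0,0,0,1,2,0,0,0,0]
Step 3: insert c at [23, 27] -> counters=[0,0,0,0,0,0,0,0,0,1,0,0,0,0,0,0,0,0,0,0,0,0,0,1,0,0,0,1,0,1,2,0,0,0,0]
Step 4: insert er at [27, 30] -> counters=[0,0,0,0,0,0,0,0,0,1,0,0,0,0,0,0,0,0,0,0,0,0,0,1,0,0,0,2,0,1,3,0,0,0,0]
Final counters=[0,0,0,0,0,0,0,0,0,1,0,0,0,0,0,0,0,0,0,0,0,0,0,1,0,0,0,2,0,1,3,0,0,0,0] -> counters[29]=1

Answer: 1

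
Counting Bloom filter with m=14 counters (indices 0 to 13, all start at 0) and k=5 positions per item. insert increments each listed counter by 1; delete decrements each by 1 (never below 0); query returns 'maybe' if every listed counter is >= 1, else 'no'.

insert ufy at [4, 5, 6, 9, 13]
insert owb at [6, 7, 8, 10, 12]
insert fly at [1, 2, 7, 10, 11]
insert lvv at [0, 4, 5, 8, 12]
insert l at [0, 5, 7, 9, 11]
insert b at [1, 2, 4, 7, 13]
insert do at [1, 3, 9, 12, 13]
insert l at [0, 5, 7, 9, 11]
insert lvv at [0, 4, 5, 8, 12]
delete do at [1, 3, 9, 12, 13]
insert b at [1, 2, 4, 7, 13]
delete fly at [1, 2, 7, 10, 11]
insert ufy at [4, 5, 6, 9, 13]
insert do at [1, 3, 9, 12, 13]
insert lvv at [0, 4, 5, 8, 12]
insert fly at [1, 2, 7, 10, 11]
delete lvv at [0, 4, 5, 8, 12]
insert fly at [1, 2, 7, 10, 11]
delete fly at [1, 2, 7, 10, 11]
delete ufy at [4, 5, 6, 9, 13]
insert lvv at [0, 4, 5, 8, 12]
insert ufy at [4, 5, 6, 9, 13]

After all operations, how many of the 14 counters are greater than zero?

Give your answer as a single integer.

Step 1: insert ufy at [4, 5, 6, 9, 13] -> counters=[0,0,0,0,1,1,1,0,0,1,0,0,0,1]
Step 2: insert owb at [6, 7, 8, 10, 12] -> counters=[0,0,0,0,1,1,2,1,1,1,1,0,1,1]
Step 3: insert fly at [1, 2, 7, 10, 11] -> counters=[0,1,1,0,1,1,2,2,1,1,2,1,1,1]
Step 4: insert lvv at [0, 4, 5, 8, 12] -> counters=[1,1,1,0,2,2,2,2,2,1,2,1,2,1]
Step 5: insert l at [0, 5, 7, 9, 11] -> counters=[2,1,1,0,2,3,2,3,2,2,2,2,2,1]
Step 6: insert b at [1, 2, 4, 7, 13] -> counters=[2,2,2,0,3,3,2,4,2,2,2,2,2,2]
Step 7: insert do at [1, 3, 9, 12, 13] -> counters=[2,3,2,1,3,3,2,4,2,3,2,2,3,3]
Step 8: insert l at [0, 5, 7, 9, 11] -> counters=[3,3,2,1,3,4,2,5,2,4,2,3,3,3]
Step 9: insert lvv at [0, 4, 5, 8, 12] -> counters=[4,3,2,1,4,5,2,5,3,4,2,3,4,3]
Step 10: delete do at [1, 3, 9, 12, 13] -> counters=[4,2,2,0,4,5,2,5,3,3,2,3,3,2]
Step 11: insert b at [1, 2, 4, 7, 13] -> counters=[4,3,3,0,5,5,2,6,3,3,2,3,3,3]
Step 12: delete fly at [1, 2, 7, 10, 11] -> counters=[4,2,2,0,5,5,2,5,3,3,1,2,3,3]
Step 13: insert ufy at [4, 5, 6, 9, 13] -> counters=[4,2,2,0,6,6,3,5,3,4,1,2,3,4]
Step 14: insert do at [1, 3, 9, 12, 13] -> counters=[4,3,2,1,6,6,3,5,3,5,1,2,4,5]
Step 15: insert lvv at [0, 4, 5, 8, 12] -> counters=[5,3,2,1,7,7,3,5,4,5,1,2,5,5]
Step 16: insert fly at [1, 2, 7, 10, 11] -> counters=[5,4,3,1,7,7,3,6,4,5,2,3,5,5]
Step 17: delete lvv at [0, 4, 5, 8, 12] -> counters=[4,4,3,1,6,6,3,6,3,5,2,3,4,5]
Step 18: insert fly at [1, 2, 7, 10, 11] -> counters=[4,5,4,1,6,6,3,7,3,5,3,4,4,5]
Step 19: delete fly at [1, 2, 7, 10, 11] -> counters=[4,4,3,1,6,6,3,6,3,5,2,3,4,5]
Step 20: delete ufy at [4, 5, 6, 9, 13] -> counters=[4,4,3,1,5,5,2,6,3,4,2,3,4,4]
Step 21: insert lvv at [0, 4, 5, 8, 12] -> counters=[5,4,3,1,6,6,2,6,4,4,2,3,5,4]
Step 22: insert ufy at [4, 5, 6, 9, 13] -> counters=[5,4,3,1,7,7,3,6,4,5,2,3,5,5]
Final counters=[5,4,3,1,7,7,3,6,4,5,2,3,5,5] -> 14 nonzero

Answer: 14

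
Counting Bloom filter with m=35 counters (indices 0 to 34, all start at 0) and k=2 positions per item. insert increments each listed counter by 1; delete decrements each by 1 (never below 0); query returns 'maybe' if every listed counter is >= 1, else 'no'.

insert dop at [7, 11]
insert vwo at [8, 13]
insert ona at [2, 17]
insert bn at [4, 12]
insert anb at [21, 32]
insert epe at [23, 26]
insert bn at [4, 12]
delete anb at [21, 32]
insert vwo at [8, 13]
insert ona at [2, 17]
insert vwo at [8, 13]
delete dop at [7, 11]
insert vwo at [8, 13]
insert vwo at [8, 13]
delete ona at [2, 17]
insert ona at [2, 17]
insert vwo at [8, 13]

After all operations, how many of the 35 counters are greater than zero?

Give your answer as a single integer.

Answer: 8

Derivation:
Step 1: insert dop at [7, 11] -> counters=[0,0,0,0,0,0,0,1,0,0,0,1,0,0,0,0,0,0,0,0,0,0,0,0,0,0,0,0,0,0,0,0,0,0,0]
Step 2: insert vwo at [8, 13] -> counters=[0,0,0,0,0,0,0,1,1,0,0,1,0,1,0,0,0,0,0,0,0,0,0,0,0,0,0,0,0,0,0,0,0,0,0]
Step 3: insert ona at [2, 17] -> counters=[0,0,1,0,0,0,0,1,1,0,0,1,0,1,0,0,0,1,0,0,0,0,0,0,0,0,0,0,0,0,0,0,0,0,0]
Step 4: insert bn at [4, 12] -> counters=[0,0,1,0,1,0,0,1,1,0,0,1,1,1,0,0,0,1,0,0,0,0,0,0,0,0,0,0,0,0,0,0,0,0,0]
Step 5: insert anb at [21, 32] -> counters=[0,0,1,0,1,0,0,1,1,0,0,1,1,1,0,0,0,1,0,0,0,1,0,0,0,0,0,0,0,0,0,0,1,0,0]
Step 6: insert epe at [23, 26] -> counters=[0,0,1,0,1,0,0,1,1,0,0,1,1,1,0,0,0,1,0,0,0,1,0,1,0,0,1,0,0,0,0,0,1,0,0]
Step 7: insert bn at [4, 12] -> counters=[0,0,1,0,2,0,0,1,1,0,0,1,2,1,0,0,0,1,0,0,0,1,0,1,0,0,1,0,0,0,0,0,1,0,0]
Step 8: delete anb at [21, 32] -> counters=[0,0,1,0,2,0,0,1,1,0,0,1,2,1,0,0,0,1,0,0,0,0,0,1,0,0,1,0,0,0,0,0,0,0,0]
Step 9: insert vwo at [8, 13] -> counters=[0,0,1,0,2,0,0,1,2,0,0,1,2,2,0,0,0,1,0,0,0,0,0,1,0,0,1,0,0,0,0,0,0,0,0]
Step 10: insert ona at [2, 17] -> counters=[0,0,2,0,2,0,0,1,2,0,0,1,2,2,0,0,0,2,0,0,0,0,0,1,0,0,1,0,0,0,0,0,0,0,0]
Step 11: insert vwo at [8, 13] -> counters=[0,0,2,0,2,0,0,1,3,0,0,1,2,3,0,0,0,2,0,0,0,0,0,1,0,0,1,0,0,0,0,0,0,0,0]
Step 12: delete dop at [7, 11] -> counters=[0,0,2,0,2,0,0,0,3,0,0,0,2,3,0,0,0,2,0,0,0,0,0,1,0,0,1,0,0,0,0,0,0,0,0]
Step 13: insert vwo at [8, 13] -> counters=[0,0,2,0,2,0,0,0,4,0,0,0,2,4,0,0,0,2,0,0,0,0,0,1,0,0,1,0,0,0,0,0,0,0,0]
Step 14: insert vwo at [8, 13] -> counters=[0,0,2,0,2,0,0,0,5,0,0,0,2,5,0,0,0,2,0,0,0,0,0,1,0,0,1,0,0,0,0,0,0,0,0]
Step 15: delete ona at [2, 17] -> counters=[0,0,1,0,2,0,0,0,5,0,0,0,2,5,0,0,0,1,0,0,0,0,0,1,0,0,1,0,0,0,0,0,0,0,0]
Step 16: insert ona at [2, 17] -> counters=[0,0,2,0,2,0,0,0,5,0,0,0,2,5,0,0,0,2,0,0,0,0,0,1,0,0,1,0,0,0,0,0,0,0,0]
Step 17: insert vwo at [8, 13] -> counters=[0,0,2,0,2,0,0,0,6,0,0,0,2,6,0,0,0,2,0,0,0,0,0,1,0,0,1,0,0,0,0,0,0,0,0]
Final counters=[0,0,2,0,2,0,0,0,6,0,0,0,2,6,0,0,0,2,0,0,0,0,0,1,0,0,1,0,0,0,0,0,0,0,0] -> 8 nonzero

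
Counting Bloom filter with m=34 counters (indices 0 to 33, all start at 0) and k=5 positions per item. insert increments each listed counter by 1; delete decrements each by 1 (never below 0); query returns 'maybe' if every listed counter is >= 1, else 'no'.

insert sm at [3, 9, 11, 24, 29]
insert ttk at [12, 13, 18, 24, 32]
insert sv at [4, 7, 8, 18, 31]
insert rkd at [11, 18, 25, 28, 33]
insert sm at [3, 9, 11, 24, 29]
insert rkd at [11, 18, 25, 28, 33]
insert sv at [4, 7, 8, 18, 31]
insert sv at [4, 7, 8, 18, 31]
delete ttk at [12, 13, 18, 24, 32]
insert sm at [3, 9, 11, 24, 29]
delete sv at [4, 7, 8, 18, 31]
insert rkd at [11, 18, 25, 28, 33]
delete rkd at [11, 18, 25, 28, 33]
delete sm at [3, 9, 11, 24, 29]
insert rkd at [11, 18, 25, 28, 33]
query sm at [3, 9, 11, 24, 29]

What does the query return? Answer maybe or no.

Answer: maybe

Derivation:
Step 1: insert sm at [3, 9, 11, 24, 29] -> counters=[0,0,0,1,0,0,0,0,0,1,0,1,0,0,0,0,0,0,0,0,0,0,0,0,1,0,0,0,0,1,0,0,0,0]
Step 2: insert ttk at [12, 13, 18, 24, 32] -> counters=[0,0,0,1,0,0,0,0,0,1,0,1,1,1,0,0,0,0,1,0,0,0,0,0,2,0,0,0,0,1,0,0,1,0]
Step 3: insert sv at [4, 7, 8, 18, 31] -> counters=[0,0,0,1,1,0,0,1,1,1,0,1,1,1,0,0,0,0,2,0,0,0,0,0,2,0,0,0,0,1,0,1,1,0]
Step 4: insert rkd at [11, 18, 25, 28, 33] -> counters=[0,0,0,1,1,0,0,1,1,1,0,2,1,1,0,0,0,0,3,0,0,0,0,0,2,1,0,0,1,1,0,1,1,1]
Step 5: insert sm at [3, 9, 11, 24, 29] -> counters=[0,0,0,2,1,0,0,1,1,2,0,3,1,1,0,0,0,0,3,0,0,0,0,0,3,1,0,0,1,2,0,1,1,1]
Step 6: insert rkd at [11, 18, 25, 28, 33] -> counters=[0,0,0,2,1,0,0,1,1,2,0,4,1,1,0,0,0,0,4,0,0,0,0,0,3,2,0,0,2,2,0,1,1,2]
Step 7: insert sv at [4, 7, 8, 18, 31] -> counters=[0,0,0,2,2,0,0,2,2,2,0,4,1,1,0,0,0,0,5,0,0,0,0,0,3,2,0,0,2,2,0,2,1,2]
Step 8: insert sv at [4, 7, 8, 18, 31] -> counters=[0,0,0,2,3,0,0,3,3,2,0,4,1,1,0,0,0,0,6,0,0,0,0,0,3,2,0,0,2,2,0,3,1,2]
Step 9: delete ttk at [12, 13, 18, 24, 32] -> counters=[0,0,0,2,3,0,0,3,3,2,0,4,0,0,0,0,0,0,5,0,0,0,0,0,2,2,0,0,2,2,0,3,0,2]
Step 10: insert sm at [3, 9, 11, 24, 29] -> counters=[0,0,0,3,3,0,0,3,3,3,0,5,0,0,0,0,0,0,5,0,0,0,0,0,3,2,0,0,2,3,0,3,0,2]
Step 11: delete sv at [4, 7, 8, 18, 31] -> counters=[0,0,0,3,2,0,0,2,2,3,0,5,0,0,0,0,0,0,4,0,0,0,0,0,3,2,0,0,2,3,0,2,0,2]
Step 12: insert rkd at [11, 18, 25, 28, 33] -> counters=[0,0,0,3,2,0,0,2,2,3,0,6,0,0,0,0,0,0,5,0,0,0,0,0,3,3,0,0,3,3,0,2,0,3]
Step 13: delete rkd at [11, 18, 25, 28, 33] -> counters=[0,0,0,3,2,0,0,2,2,3,0,5,0,0,0,0,0,0,4,0,0,0,0,0,3,2,0,0,2,3,0,2,0,2]
Step 14: delete sm at [3, 9, 11, 24, 29] -> counters=[0,0,0,2,2,0,0,2,2,2,0,4,0,0,0,0,0,0,4,0,0,0,0,0,2,2,0,0,2,2,0,2,0,2]
Step 15: insert rkd at [11, 18, 25, 28, 33] -> counters=[0,0,0,2,2,0,0,2,2,2,0,5,0,0,0,0,0,0,5,0,0,0,0,0,2,3,0,0,3,2,0,2,0,3]
Query sm: check counters[3]=2 counters[9]=2 counters[11]=5 counters[24]=2 counters[29]=2 -> maybe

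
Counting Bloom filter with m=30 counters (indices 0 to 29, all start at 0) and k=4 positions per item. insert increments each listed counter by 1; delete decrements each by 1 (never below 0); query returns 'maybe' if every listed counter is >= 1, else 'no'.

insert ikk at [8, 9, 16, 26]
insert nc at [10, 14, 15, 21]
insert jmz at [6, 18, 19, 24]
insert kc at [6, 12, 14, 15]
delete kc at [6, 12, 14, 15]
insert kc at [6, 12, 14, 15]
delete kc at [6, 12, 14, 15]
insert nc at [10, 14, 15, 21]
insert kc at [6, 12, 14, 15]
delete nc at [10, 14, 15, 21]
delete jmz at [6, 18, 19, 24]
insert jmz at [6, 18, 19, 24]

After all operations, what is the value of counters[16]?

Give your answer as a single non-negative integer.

Answer: 1

Derivation:
Step 1: insert ikk at [8, 9, 16, 26] -> counters=[0,0,0,0,0,0,0,0,1,1,0,0,0,0,0,0,1,0,0,0,0,0,0,0,0,0,1,0,0,0]
Step 2: insert nc at [10, 14, 15, 21] -> counters=[0,0,0,0,0,0,0,0,1,1,1,0,0,0,1,1,1,0,0,0,0,1,0,0,0,0,1,0,0,0]
Step 3: insert jmz at [6, 18, 19, 24] -> counters=[0,0,0,0,0,0,1,0,1,1,1,0,0,0,1,1,1,0,1,1,0,1,0,0,1,0,1,0,0,0]
Step 4: insert kc at [6, 12, 14, 15] -> counters=[0,0,0,0,0,0,2,0,1,1,1,0,1,0,2,2,1,0,1,1,0,1,0,0,1,0,1,0,0,0]
Step 5: delete kc at [6, 12, 14, 15] -> counters=[0,0,0,0,0,0,1,0,1,1,1,0,0,0,1,1,1,0,1,1,0,1,0,0,1,0,1,0,0,0]
Step 6: insert kc at [6, 12, 14, 15] -> counters=[0,0,0,0,0,0,2,0,1,1,1,0,1,0,2,2,1,0,1,1,0,1,0,0,1,0,1,0,0,0]
Step 7: delete kc at [6, 12, 14, 15] -> counters=[0,0,0,0,0,0,1,0,1,1,1,0,0,0,1,1,1,0,1,1,0,1,0,0,1,0,1,0,0,0]
Step 8: insert nc at [10, 14, 15, 21] -> counters=[0,0,0,0,0,0,1,0,1,1,2,0,0,0,2,2,1,0,1,1,0,2,0,0,1,0,1,0,0,0]
Step 9: insert kc at [6, 12, 14, 15] -> counters=[0,0,0,0,0,0,2,0,1,1,2,0,1,0,3,3,1,0,1,1,0,2,0,0,1,0,1,0,0,0]
Step 10: delete nc at [10, 14, 15, 21] -> counters=[0,0,0,0,0,0,2,0,1,1,1,0,1,0,2,2,1,0,1,1,0,1,0,0,1,0,1,0,0,0]
Step 11: delete jmz at [6, 18, 19, 24] -> counters=[0,0,0,0,0,0,1,0,1,1,1,0,1,0,2,2,1,0,0,0,0,1,0,0,0,0,1,0,0,0]
Step 12: insert jmz at [6, 18, 19, 24] -> counters=[0,0,0,0,0,0,2,0,1,1,1,0,1,0,2,2,1,0,1,1,0,1,0,0,1,0,1,0,0,0]
Final counters=[0,0,0,0,0,0,2,0,1,1,1,0,1,0,2,2,1,0,1,1,0,1,0,0,1,0,1,0,0,0] -> counters[16]=1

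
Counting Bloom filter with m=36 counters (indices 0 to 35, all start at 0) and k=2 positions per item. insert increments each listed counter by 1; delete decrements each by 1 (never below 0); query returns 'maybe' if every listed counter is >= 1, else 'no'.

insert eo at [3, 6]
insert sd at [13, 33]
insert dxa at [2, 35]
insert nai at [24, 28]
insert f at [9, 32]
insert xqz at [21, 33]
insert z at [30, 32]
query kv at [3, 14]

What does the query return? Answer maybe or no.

Step 1: insert eo at [3, 6] -> counters=[0,0,0,1,0,0,1,0,0,0,0,0,0,0,0,0,0,0,0,0,0,0,0,0,0,0,0,0,0,0,0,0,0,0,0,0]
Step 2: insert sd at [13, 33] -> counters=[0,0,0,1,0,0,1,0,0,0,0,0,0,1,0,0,0,0,0,0,0,0,0,0,0,0,0,0,0,0,0,0,0,1,0,0]
Step 3: insert dxa at [2, 35] -> counters=[0,0,1,1,0,0,1,0,0,0,0,0,0,1,0,0,0,0,0,0,0,0,0,0,0,0,0,0,0,0,0,0,0,1,0,1]
Step 4: insert nai at [24, 28] -> counters=[0,0,1,1,0,0,1,0,0,0,0,0,0,1,0,0,0,0,0,0,0,0,0,0,1,0,0,0,1,0,0,0,0,1,0,1]
Step 5: insert f at [9, 32] -> counters=[0,0,1,1,0,0,1,0,0,1,0,0,0,1,0,0,0,0,0,0,0,0,0,0,1,0,0,0,1,0,0,0,1,1,0,1]
Step 6: insert xqz at [21, 33] -> counters=[0,0,1,1,0,0,1,0,0,1,0,0,0,1,0,0,0,0,0,0,0,1,0,0,1,0,0,0,1,0,0,0,1,2,0,1]
Step 7: insert z at [30, 32] -> counters=[0,0,1,1,0,0,1,0,0,1,0,0,0,1,0,0,0,0,0,0,0,1,0,0,1,0,0,0,1,0,1,0,2,2,0,1]
Query kv: check counters[3]=1 counters[14]=0 -> no

Answer: no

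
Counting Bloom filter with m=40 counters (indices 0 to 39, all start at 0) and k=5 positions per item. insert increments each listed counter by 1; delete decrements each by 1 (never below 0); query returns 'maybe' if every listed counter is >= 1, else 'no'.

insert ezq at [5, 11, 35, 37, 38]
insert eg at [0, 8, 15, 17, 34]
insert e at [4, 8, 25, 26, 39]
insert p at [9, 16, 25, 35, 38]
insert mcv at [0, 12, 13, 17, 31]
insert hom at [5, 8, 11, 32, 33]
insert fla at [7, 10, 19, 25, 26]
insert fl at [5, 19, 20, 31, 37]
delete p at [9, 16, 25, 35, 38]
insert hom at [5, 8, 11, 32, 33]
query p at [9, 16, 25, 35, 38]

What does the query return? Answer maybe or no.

Answer: no

Derivation:
Step 1: insert ezq at [5, 11, 35, 37, 38] -> counters=[0,0,0,0,0,1,0,0,0,0,0,1,0,0,0,0,0,0,0,0,0,0,0,0,0,0,0,0,0,0,0,0,0,0,0,1,0,1,1,0]
Step 2: insert eg at [0, 8, 15, 17, 34] -> counters=[1,0,0,0,0,1,0,0,1,0,0,1,0,0,0,1,0,1,0,0,0,0,0,0,0,0,0,0,0,0,0,0,0,0,1,1,0,1,1,0]
Step 3: insert e at [4, 8, 25, 26, 39] -> counters=[1,0,0,0,1,1,0,0,2,0,0,1,0,0,0,1,0,1,0,0,0,0,0,0,0,1,1,0,0,0,0,0,0,0,1,1,0,1,1,1]
Step 4: insert p at [9, 16, 25, 35, 38] -> counters=[1,0,0,0,1,1,0,0,2,1,0,1,0,0,0,1,1,1,0,0,0,0,0,0,0,2,1,0,0,0,0,0,0,0,1,2,0,1,2,1]
Step 5: insert mcv at [0, 12, 13, 17, 31] -> counters=[2,0,0,0,1,1,0,0,2,1,0,1,1,1,0,1,1,2,0,0,0,0,0,0,0,2,1,0,0,0,0,1,0,0,1,2,0,1,2,1]
Step 6: insert hom at [5, 8, 11, 32, 33] -> counters=[2,0,0,0,1,2,0,0,3,1,0,2,1,1,0,1,1,2,0,0,0,0,0,0,0,2,1,0,0,0,0,1,1,1,1,2,0,1,2,1]
Step 7: insert fla at [7, 10, 19, 25, 26] -> counters=[2,0,0,0,1,2,0,1,3,1,1,2,1,1,0,1,1,2,0,1,0,0,0,0,0,3,2,0,0,0,0,1,1,1,1,2,0,1,2,1]
Step 8: insert fl at [5, 19, 20, 31, 37] -> counters=[2,0,0,0,1,3,0,1,3,1,1,2,1,1,0,1,1,2,0,2,1,0,0,0,0,3,2,0,0,0,0,2,1,1,1,2,0,2,2,1]
Step 9: delete p at [9, 16, 25, 35, 38] -> counters=[2,0,0,0,1,3,0,1,3,0,1,2,1,1,0,1,0,2,0,2,1,0,0,0,0,2,2,0,0,0,0,2,1,1,1,1,0,2,1,1]
Step 10: insert hom at [5, 8, 11, 32, 33] -> counters=[2,0,0,0,1,4,0,1,4,0,1,3,1,1,0,1,0,2,0,2,1,0,0,0,0,2,2,0,0,0,0,2,2,2,1,1,0,2,1,1]
Query p: check counters[9]=0 counters[16]=0 counters[25]=2 counters[35]=1 counters[38]=1 -> no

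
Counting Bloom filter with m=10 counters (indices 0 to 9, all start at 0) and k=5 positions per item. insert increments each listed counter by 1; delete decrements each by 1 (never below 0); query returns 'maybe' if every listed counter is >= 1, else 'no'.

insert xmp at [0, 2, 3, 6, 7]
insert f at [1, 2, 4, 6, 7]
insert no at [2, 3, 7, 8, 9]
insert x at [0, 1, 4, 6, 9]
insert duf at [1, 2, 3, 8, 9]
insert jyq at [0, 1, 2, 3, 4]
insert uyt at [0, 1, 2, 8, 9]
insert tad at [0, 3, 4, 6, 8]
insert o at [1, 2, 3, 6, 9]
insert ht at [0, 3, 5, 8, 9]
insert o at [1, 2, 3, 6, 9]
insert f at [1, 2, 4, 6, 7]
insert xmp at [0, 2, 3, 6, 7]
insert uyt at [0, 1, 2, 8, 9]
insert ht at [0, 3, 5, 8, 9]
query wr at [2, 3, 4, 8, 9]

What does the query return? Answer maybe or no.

Answer: maybe

Derivation:
Step 1: insert xmp at [0, 2, 3, 6, 7] -> counters=[1,0,1,1,0,0,1,1,0,0]
Step 2: insert f at [1, 2, 4, 6, 7] -> counters=[1,1,2,1,1,0,2,2,0,0]
Step 3: insert no at [2, 3, 7, 8, 9] -> counters=[1,1,3,2,1,0,2,3,1,1]
Step 4: insert x at [0, 1, 4, 6, 9] -> counters=[2,2,3,2,2,0,3,3,1,2]
Step 5: insert duf at [1, 2, 3, 8, 9] -> counters=[2,3,4,3,2,0,3,3,2,3]
Step 6: insert jyq at [0, 1, 2, 3, 4] -> counters=[3,4,5,4,3,0,3,3,2,3]
Step 7: insert uyt at [0, 1, 2, 8, 9] -> counters=[4,5,6,4,3,0,3,3,3,4]
Step 8: insert tad at [0, 3, 4, 6, 8] -> counters=[5,5,6,5,4,0,4,3,4,4]
Step 9: insert o at [1, 2, 3, 6, 9] -> counters=[5,6,7,6,4,0,5,3,4,5]
Step 10: insert ht at [0, 3, 5, 8, 9] -> counters=[6,6,7,7,4,1,5,3,5,6]
Step 11: insert o at [1, 2, 3, 6, 9] -> counters=[6,7,8,8,4,1,6,3,5,7]
Step 12: insert f at [1, 2, 4, 6, 7] -> counters=[6,8,9,8,5,1,7,4,5,7]
Step 13: insert xmp at [0, 2, 3, 6, 7] -> counters=[7,8,10,9,5,1,8,5,5,7]
Step 14: insert uyt at [0, 1, 2, 8, 9] -> counters=[8,9,11,9,5,1,8,5,6,8]
Step 15: insert ht at [0, 3, 5, 8, 9] -> counters=[9,9,11,10,5,2,8,5,7,9]
Query wr: check counters[2]=11 counters[3]=10 counters[4]=5 counters[8]=7 counters[9]=9 -> maybe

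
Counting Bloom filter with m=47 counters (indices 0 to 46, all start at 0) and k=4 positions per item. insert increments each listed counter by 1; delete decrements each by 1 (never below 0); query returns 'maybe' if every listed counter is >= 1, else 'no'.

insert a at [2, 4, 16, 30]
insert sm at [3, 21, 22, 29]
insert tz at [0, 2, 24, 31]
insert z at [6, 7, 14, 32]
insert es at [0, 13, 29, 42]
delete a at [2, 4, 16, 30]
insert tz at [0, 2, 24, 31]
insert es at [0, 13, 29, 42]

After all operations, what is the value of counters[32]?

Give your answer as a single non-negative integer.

Step 1: insert a at [2, 4, 16, 30] -> counters=[0,0,1,0,1,0,0,0,0,0,0,0,0,0,0,0,1,0,0,0,0,0,0,0,0,0,0,0,0,0,1,0,0,0,0,0,0,0,0,0,0,0,0,0,0,0,0]
Step 2: insert sm at [3, 21, 22, 29] -> counters=[0,0,1,1,1,0,0,0,0,0,0,0,0,0,0,0,1,0,0,0,0,1,1,0,0,0,0,0,0,1,1,0,0,0,0,0,0,0,0,0,0,0,0,0,0,0,0]
Step 3: insert tz at [0, 2, 24, 31] -> counters=[1,0,2,1,1,0,0,0,0,0,0,0,0,0,0,0,1,0,0,0,0,1,1,0,1,0,0,0,0,1,1,1,0,0,0,0,0,0,0,0,0,0,0,0,0,0,0]
Step 4: insert z at [6, 7, 14, 32] -> counters=[1,0,2,1,1,0,1,1,0,0,0,0,0,0,1,0,1,0,0,0,0,1,1,0,1,0,0,0,0,1,1,1,1,0,0,0,0,0,0,0,0,0,0,0,0,0,0]
Step 5: insert es at [0, 13, 29, 42] -> counters=[2,0,2,1,1,0,1,1,0,0,0,0,0,1,1,0,1,0,0,0,0,1,1,0,1,0,0,0,0,2,1,1,1,0,0,0,0,0,0,0,0,0,1,0,0,0,0]
Step 6: delete a at [2, 4, 16, 30] -> counters=[2,0,1,1,0,0,1,1,0,0,0,0,0,1,1,0,0,0,0,0,0,1,1,0,1,0,0,0,0,2,0,1,1,0,0,0,0,0,0,0,0,0,1,0,0,0,0]
Step 7: insert tz at [0, 2, 24, 31] -> counters=[3,0,2,1,0,0,1,1,0,0,0,0,0,1,1,0,0,0,0,0,0,1,1,0,2,0,0,0,0,2,0,2,1,0,0,0,0,0,0,0,0,0,1,0,0,0,0]
Step 8: insert es at [0, 13, 29, 42] -> counters=[4,0,2,1,0,0,1,1,0,0,0,0,0,2,1,0,0,0,0,0,0,1,1,0,2,0,0,0,0,3,0,2,1,0,0,0,0,0,0,0,0,0,2,0,0,0,0]
Final counters=[4,0,2,1,0,0,1,1,0,0,0,0,0,2,1,0,0,0,0,0,0,1,1,0,2,0,0,0,0,3,0,2,1,0,0,0,0,0,0,0,0,0,2,0,0,0,0] -> counters[32]=1

Answer: 1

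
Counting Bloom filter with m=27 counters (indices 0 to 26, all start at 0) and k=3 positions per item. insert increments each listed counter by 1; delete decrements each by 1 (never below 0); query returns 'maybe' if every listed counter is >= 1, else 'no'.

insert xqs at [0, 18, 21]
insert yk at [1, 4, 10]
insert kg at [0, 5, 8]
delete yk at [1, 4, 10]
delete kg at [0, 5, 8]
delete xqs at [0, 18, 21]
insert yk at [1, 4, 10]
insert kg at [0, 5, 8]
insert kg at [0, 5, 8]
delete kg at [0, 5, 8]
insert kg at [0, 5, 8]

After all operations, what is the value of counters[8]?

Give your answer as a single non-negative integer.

Step 1: insert xqs at [0, 18, 21] -> counters=[1,0,0,0,0,0,0,0,0,0,0,0,0,0,0,0,0,0,1,0,0,1,0,0,0,0,0]
Step 2: insert yk at [1, 4, 10] -> counters=[1,1,0,0,1,0,0,0,0,0,1,0,0,0,0,0,0,0,1,0,0,1,0,0,0,0,0]
Step 3: insert kg at [0, 5, 8] -> counters=[2,1,0,0,1,1,0,0,1,0,1,0,0,0,0,0,0,0,1,0,0,1,0,0,0,0,0]
Step 4: delete yk at [1, 4, 10] -> counters=[2,0,0,0,0,1,0,0,1,0,0,0,0,0,0,0,0,0,1,0,0,1,0,0,0,0,0]
Step 5: delete kg at [0, 5, 8] -> counters=[1,0,0,0,0,0,0,0,0,0,0,0,0,0,0,0,0,0,1,0,0,1,0,0,0,0,0]
Step 6: delete xqs at [0, 18, 21] -> counters=[0,0,0,0,0,0,0,0,0,0,0,0,0,0,0,0,0,0,0,0,0,0,0,0,0,0,0]
Step 7: insert yk at [1, 4, 10] -> counters=[0,1,0,0,1,0,0,0,0,0,1,0,0,0,0,0,0,0,0,0,0,0,0,0,0,0,0]
Step 8: insert kg at [0, 5, 8] -> counters=[1,1,0,0,1,1,0,0,1,0,1,0,0,0,0,0,0,0,0,0,0,0,0,0,0,0,0]
Step 9: insert kg at [0, 5, 8] -> counters=[2,1,0,0,1,2,0,0,2,0,1,0,0,0,0,0,0,0,0,0,0,0,0,0,0,0,0]
Step 10: delete kg at [0, 5, 8] -> counters=[1,1,0,0,1,1,0,0,1,0,1,0,0,0,0,0,0,0,0,0,0,0,0,0,0,0,0]
Step 11: insert kg at [0, 5, 8] -> counters=[2,1,0,0,1,2,0,0,2,0,1,0,0,0,0,0,0,0,0,0,0,0,0,0,0,0,0]
Final counters=[2,1,0,0,1,2,0,0,2,0,1,0,0,0,0,0,0,0,0,0,0,0,0,0,0,0,0] -> counters[8]=2

Answer: 2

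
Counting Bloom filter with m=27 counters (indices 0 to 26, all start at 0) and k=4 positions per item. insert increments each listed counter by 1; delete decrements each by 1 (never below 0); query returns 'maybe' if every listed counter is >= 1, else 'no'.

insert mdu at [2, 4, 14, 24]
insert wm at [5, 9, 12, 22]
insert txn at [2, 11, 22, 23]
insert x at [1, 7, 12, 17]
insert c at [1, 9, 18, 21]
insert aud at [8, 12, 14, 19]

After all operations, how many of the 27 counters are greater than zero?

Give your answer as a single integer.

Answer: 17

Derivation:
Step 1: insert mdu at [2, 4, 14, 24] -> counters=[0,0,1,0,1,0,0,0,0,0,0,0,0,0,1,0,0,0,0,0,0,0,0,0,1,0,0]
Step 2: insert wm at [5, 9, 12, 22] -> counters=[0,0,1,0,1,1,0,0,0,1,0,0,1,0,1,0,0,0,0,0,0,0,1,0,1,0,0]
Step 3: insert txn at [2, 11, 22, 23] -> counters=[0,0,2,0,1,1,0,0,0,1,0,1,1,0,1,0,0,0,0,0,0,0,2,1,1,0,0]
Step 4: insert x at [1, 7, 12, 17] -> counters=[0,1,2,0,1,1,0,1,0,1,0,1,2,0,1,0,0,1,0,0,0,0,2,1,1,0,0]
Step 5: insert c at [1, 9, 18, 21] -> counters=[0,2,2,0,1,1,0,1,0,2,0,1,2,0,1,0,0,1,1,0,0,1,2,1,1,0,0]
Step 6: insert aud at [8, 12, 14, 19] -> counters=[0,2,2,0,1,1,0,1,1,2,0,1,3,0,2,0,0,1,1,1,0,1,2,1,1,0,0]
Final counters=[0,2,2,0,1,1,0,1,1,2,0,1,3,0,2,0,0,1,1,1,0,1,2,1,1,0,0] -> 17 nonzero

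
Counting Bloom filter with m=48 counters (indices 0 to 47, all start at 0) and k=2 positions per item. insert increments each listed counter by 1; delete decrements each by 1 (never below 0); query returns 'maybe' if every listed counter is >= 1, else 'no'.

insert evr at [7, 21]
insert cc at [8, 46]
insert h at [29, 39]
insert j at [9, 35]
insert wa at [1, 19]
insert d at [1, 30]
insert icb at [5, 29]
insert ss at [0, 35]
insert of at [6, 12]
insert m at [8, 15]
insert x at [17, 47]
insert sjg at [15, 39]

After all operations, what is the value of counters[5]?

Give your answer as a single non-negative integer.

Step 1: insert evr at [7, 21] -> counters=[0,0,0,0,0,0,0,1,0,0,0,0,0,0,0,0,0,0,0,0,0,1,0,0,0,0,0,0,0,0,0,0,0,0,0,0,0,0,0,0,0,0,0,0,0,0,0,0]
Step 2: insert cc at [8, 46] -> counters=[0,0,0,0,0,0,0,1,1,0,0,0,0,0,0,0,0,0,0,0,0,1,0,0,0,0,0,0,0,0,0,0,0,0,0,0,0,0,0,0,0,0,0,0,0,0,1,0]
Step 3: insert h at [29, 39] -> counters=[0,0,0,0,0,0,0,1,1,0,0,0,0,0,0,0,0,0,0,0,0,1,0,0,0,0,0,0,0,1,0,0,0,0,0,0,0,0,0,1,0,0,0,0,0,0,1,0]
Step 4: insert j at [9, 35] -> counters=[0,0,0,0,0,0,0,1,1,1,0,0,0,0,0,0,0,0,0,0,0,1,0,0,0,0,0,0,0,1,0,0,0,0,0,1,0,0,0,1,0,0,0,0,0,0,1,0]
Step 5: insert wa at [1, 19] -> counters=[0,1,0,0,0,0,0,1,1,1,0,0,0,0,0,0,0,0,0,1,0,1,0,0,0,0,0,0,0,1,0,0,0,0,0,1,0,0,0,1,0,0,0,0,0,0,1,0]
Step 6: insert d at [1, 30] -> counters=[0,2,0,0,0,0,0,1,1,1,0,0,0,0,0,0,0,0,0,1,0,1,0,0,0,0,0,0,0,1,1,0,0,0,0,1,0,0,0,1,0,0,0,0,0,0,1,0]
Step 7: insert icb at [5, 29] -> counters=[0,2,0,0,0,1,0,1,1,1,0,0,0,0,0,0,0,0,0,1,0,1,0,0,0,0,0,0,0,2,1,0,0,0,0,1,0,0,0,1,0,0,0,0,0,0,1,0]
Step 8: insert ss at [0, 35] -> counters=[1,2,0,0,0,1,0,1,1,1,0,0,0,0,0,0,0,0,0,1,0,1,0,0,0,0,0,0,0,2,1,0,0,0,0,2,0,0,0,1,0,0,0,0,0,0,1,0]
Step 9: insert of at [6, 12] -> counters=[1,2,0,0,0,1,1,1,1,1,0,0,1,0,0,0,0,0,0,1,0,1,0,0,0,0,0,0,0,2,1,0,0,0,0,2,0,0,0,1,0,0,0,0,0,0,1,0]
Step 10: insert m at [8, 15] -> counters=[1,2,0,0,0,1,1,1,2,1,0,0,1,0,0,1,0,0,0,1,0,1,0,0,0,0,0,0,0,2,1,0,0,0,0,2,0,0,0,1,0,0,0,0,0,0,1,0]
Step 11: insert x at [17, 47] -> counters=[1,2,0,0,0,1,1,1,2,1,0,0,1,0,0,1,0,1,0,1,0,1,0,0,0,0,0,0,0,2,1,0,0,0,0,2,0,0,0,1,0,0,0,0,0,0,1,1]
Step 12: insert sjg at [15, 39] -> counters=[1,2,0,0,0,1,1,1,2,1,0,0,1,0,0,2,0,1,0,1,0,1,0,0,0,0,0,0,0,2,1,0,0,0,0,2,0,0,0,2,0,0,0,0,0,0,1,1]
Final counters=[1,2,0,0,0,1,1,1,2,1,0,0,1,0,0,2,0,1,0,1,0,1,0,0,0,0,0,0,0,2,1,0,0,0,0,2,0,0,0,2,0,0,0,0,0,0,1,1] -> counters[5]=1

Answer: 1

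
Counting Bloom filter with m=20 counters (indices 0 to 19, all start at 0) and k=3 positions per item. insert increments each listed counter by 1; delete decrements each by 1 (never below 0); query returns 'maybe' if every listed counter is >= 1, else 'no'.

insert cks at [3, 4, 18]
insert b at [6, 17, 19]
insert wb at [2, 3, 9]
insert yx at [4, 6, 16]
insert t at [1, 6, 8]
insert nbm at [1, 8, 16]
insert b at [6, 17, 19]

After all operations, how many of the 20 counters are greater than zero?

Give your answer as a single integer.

Step 1: insert cks at [3, 4, 18] -> counters=[0,0,0,1,1,0,0,0,0,0,0,0,0,0,0,0,0,0,1,0]
Step 2: insert b at [6, 17, 19] -> counters=[0,0,0,1,1,0,1,0,0,0,0,0,0,0,0,0,0,1,1,1]
Step 3: insert wb at [2, 3, 9] -> counters=[0,0,1,2,1,0,1,0,0,1,0,0,0,0,0,0,0,1,1,1]
Step 4: insert yx at [4, 6, 16] -> counters=[0,0,1,2,2,0,2,0,0,1,0,0,0,0,0,0,1,1,1,1]
Step 5: insert t at [1, 6, 8] -> counters=[0,1,1,2,2,0,3,0,1,1,0,0,0,0,0,0,1,1,1,1]
Step 6: insert nbm at [1, 8, 16] -> counters=[0,2,1,2,2,0,3,0,2,1,0,0,0,0,0,0,2,1,1,1]
Step 7: insert b at [6, 17, 19] -> counters=[0,2,1,2,2,0,4,0,2,1,0,0,0,0,0,0,2,2,1,2]
Final counters=[0,2,1,2,2,0,4,0,2,1,0,0,0,0,0,0,2,2,1,2] -> 11 nonzero

Answer: 11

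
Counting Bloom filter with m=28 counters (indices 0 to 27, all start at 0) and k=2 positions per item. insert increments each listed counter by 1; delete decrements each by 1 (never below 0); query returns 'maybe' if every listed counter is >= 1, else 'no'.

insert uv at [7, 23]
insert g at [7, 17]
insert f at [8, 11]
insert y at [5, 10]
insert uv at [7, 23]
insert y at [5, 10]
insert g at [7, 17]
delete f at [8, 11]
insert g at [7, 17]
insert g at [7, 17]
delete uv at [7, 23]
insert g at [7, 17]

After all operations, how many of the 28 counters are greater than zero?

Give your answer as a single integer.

Answer: 5

Derivation:
Step 1: insert uv at [7, 23] -> counters=[0,0,0,0,0,0,0,1,0,0,0,0,0,0,0,0,0,0,0,0,0,0,0,1,0,0,0,0]
Step 2: insert g at [7, 17] -> counters=[0,0,0,0,0,0,0,2,0,0,0,0,0,0,0,0,0,1,0,0,0,0,0,1,0,0,0,0]
Step 3: insert f at [8, 11] -> counters=[0,0,0,0,0,0,0,2,1,0,0,1,0,0,0,0,0,1,0,0,0,0,0,1,0,0,0,0]
Step 4: insert y at [5, 10] -> counters=[0,0,0,0,0,1,0,2,1,0,1,1,0,0,0,0,0,1,0,0,0,0,0,1,0,0,0,0]
Step 5: insert uv at [7, 23] -> counters=[0,0,0,0,0,1,0,3,1,0,1,1,0,0,0,0,0,1,0,0,0,0,0,2,0,0,0,0]
Step 6: insert y at [5, 10] -> counters=[0,0,0,0,0,2,0,3,1,0,2,1,0,0,0,0,0,1,0,0,0,0,0,2,0,0,0,0]
Step 7: insert g at [7, 17] -> counters=[0,0,0,0,0,2,0,4,1,0,2,1,0,0,0,0,0,2,0,0,0,0,0,2,0,0,0,0]
Step 8: delete f at [8, 11] -> counters=[0,0,0,0,0,2,0,4,0,0,2,0,0,0,0,0,0,2,0,0,0,0,0,2,0,0,0,0]
Step 9: insert g at [7, 17] -> counters=[0,0,0,0,0,2,0,5,0,0,2,0,0,0,0,0,0,3,0,0,0,0,0,2,0,0,0,0]
Step 10: insert g at [7, 17] -> counters=[0,0,0,0,0,2,0,6,0,0,2,0,0,0,0,0,0,4,0,0,0,0,0,2,0,0,0,0]
Step 11: delete uv at [7, 23] -> counters=[0,0,0,0,0,2,0,5,0,0,2,0,0,0,0,0,0,4,0,0,0,0,0,1,0,0,0,0]
Step 12: insert g at [7, 17] -> counters=[0,0,0,0,0,2,0,6,0,0,2,0,0,0,0,0,0,5,0,0,0,0,0,1,0,0,0,0]
Final counters=[0,0,0,0,0,2,0,6,0,0,2,0,0,0,0,0,0,5,0,0,0,0,0,1,0,0,0,0] -> 5 nonzero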